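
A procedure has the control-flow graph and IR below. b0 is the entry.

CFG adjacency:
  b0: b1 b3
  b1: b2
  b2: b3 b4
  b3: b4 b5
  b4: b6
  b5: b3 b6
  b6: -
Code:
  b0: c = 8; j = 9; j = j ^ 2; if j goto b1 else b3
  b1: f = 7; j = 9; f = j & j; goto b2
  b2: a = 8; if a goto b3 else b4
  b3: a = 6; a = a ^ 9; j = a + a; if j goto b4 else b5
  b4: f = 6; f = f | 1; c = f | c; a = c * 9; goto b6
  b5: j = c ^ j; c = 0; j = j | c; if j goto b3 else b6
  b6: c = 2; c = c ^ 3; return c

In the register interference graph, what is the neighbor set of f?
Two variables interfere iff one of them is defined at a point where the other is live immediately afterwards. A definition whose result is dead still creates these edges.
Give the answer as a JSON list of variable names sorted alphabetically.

Answer: ["c"]

Derivation:
Block summaries:
  b0: {c,j} / ∅
  b1: {f,j} / ∅
  b2: {a} / ∅
  b3: {a,j} / ∅
  b4: {a,c,f} / {c}
  b5: {c,j} / {c,j}
  b6: {c} / ∅

Backward fixpoint:
  b0: in=∅ out={c}
  b1: in={c} out={c}
  b2: in={c} out={c}
  b3: in={c} out={c,j}
  b4: in={c} out=∅
  b5: in={c,j} out={c}
  b6: in=∅ out=∅

Interfere edges:
  a↔{c}
  c↔{a,f,j}
  f↔{c}
  j↔{c}

N(f) = ["c"]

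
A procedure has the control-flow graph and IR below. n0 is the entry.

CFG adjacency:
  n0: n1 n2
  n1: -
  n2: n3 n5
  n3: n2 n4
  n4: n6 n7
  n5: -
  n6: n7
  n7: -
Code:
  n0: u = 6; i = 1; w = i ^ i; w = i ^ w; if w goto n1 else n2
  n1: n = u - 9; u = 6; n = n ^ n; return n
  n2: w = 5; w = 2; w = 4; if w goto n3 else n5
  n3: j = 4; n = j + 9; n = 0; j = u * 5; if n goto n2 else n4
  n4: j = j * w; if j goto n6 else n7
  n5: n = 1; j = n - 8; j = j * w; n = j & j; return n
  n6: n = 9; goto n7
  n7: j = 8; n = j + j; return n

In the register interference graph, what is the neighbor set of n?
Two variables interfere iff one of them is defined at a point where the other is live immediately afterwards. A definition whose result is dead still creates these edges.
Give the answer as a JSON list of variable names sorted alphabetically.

Per-block:
  n0 def {i,u,w} use ∅
  n1 def {n,u} use {u}
  n2 def {w} use ∅
  n3 def {j,n} use {u}
  n4 def {j} use {j,w}
  n5 def {j,n} use {w}
  n6 def {n} use ∅
  n7 def {j,n} use ∅

Liveness:
  n0 li=∅ lo={u}
  n1 li={u} lo=∅
  n2 li={u} lo={u,w}
  n3 li={u,w} lo={j,u,w}
  n4 li={j,w} lo=∅
  n5 li={w} lo=∅
  n6 li=∅ lo=∅
  n7 li=∅ lo=∅

Interference:
  i — {u,w}
  j — {n,u,w}
  n — {j,u,w}
  u — {i,j,n,w}
  w — {i,j,n,u}

N(n) = ["j", "u", "w"]

Answer: ["j", "u", "w"]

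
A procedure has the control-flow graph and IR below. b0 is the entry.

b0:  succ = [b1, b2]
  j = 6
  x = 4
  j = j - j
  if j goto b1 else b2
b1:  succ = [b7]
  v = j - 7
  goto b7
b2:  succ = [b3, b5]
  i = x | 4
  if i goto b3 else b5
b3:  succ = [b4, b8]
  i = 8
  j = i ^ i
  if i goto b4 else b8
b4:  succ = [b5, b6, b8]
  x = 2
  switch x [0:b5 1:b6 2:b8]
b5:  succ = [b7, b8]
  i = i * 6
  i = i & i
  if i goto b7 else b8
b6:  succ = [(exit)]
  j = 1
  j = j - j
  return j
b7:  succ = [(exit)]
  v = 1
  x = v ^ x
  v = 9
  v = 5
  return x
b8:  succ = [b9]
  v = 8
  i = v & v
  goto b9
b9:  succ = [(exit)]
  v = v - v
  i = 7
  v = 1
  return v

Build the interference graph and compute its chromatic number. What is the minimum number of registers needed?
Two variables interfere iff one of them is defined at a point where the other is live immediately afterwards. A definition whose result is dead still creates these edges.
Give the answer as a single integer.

def/use:
  b0 def {j,x} use ∅
  b1 def {v} use {j}
  b2 def {i} use {x}
  b3 def {i,j} use ∅
  b4 def {x} use ∅
  b5 def {i} use {i}
  b6 def {j} use ∅
  b7 def {v,x} use {x}
  b8 def {i,v} use ∅
  b9 def {i,v} use {v}

Live sets:
  b0 li=∅ lo={j,x}
  b1 li={j,x} lo={x}
  b2 li={x} lo={i,x}
  b3 li=∅ lo={i}
  b4 li={i} lo={i,x}
  b5 li={i,x} lo={x}
  b6 li=∅ lo=∅
  b7 li={x} lo=∅
  b8 li=∅ lo={v}
  b9 li={v} lo=∅

Interfere edges:
  i↔{j,v,x}
  j↔{i,x}
  v↔{i,x}
  x↔{i,j,v}

Registers:
  clique {i,j,x} ⇒ need ≥ 3
  assign i→r0 j→r2 v→r2 x→r1 — no edge inside a register ⇒ χ ≤ 3
  χ = 3

Answer: 3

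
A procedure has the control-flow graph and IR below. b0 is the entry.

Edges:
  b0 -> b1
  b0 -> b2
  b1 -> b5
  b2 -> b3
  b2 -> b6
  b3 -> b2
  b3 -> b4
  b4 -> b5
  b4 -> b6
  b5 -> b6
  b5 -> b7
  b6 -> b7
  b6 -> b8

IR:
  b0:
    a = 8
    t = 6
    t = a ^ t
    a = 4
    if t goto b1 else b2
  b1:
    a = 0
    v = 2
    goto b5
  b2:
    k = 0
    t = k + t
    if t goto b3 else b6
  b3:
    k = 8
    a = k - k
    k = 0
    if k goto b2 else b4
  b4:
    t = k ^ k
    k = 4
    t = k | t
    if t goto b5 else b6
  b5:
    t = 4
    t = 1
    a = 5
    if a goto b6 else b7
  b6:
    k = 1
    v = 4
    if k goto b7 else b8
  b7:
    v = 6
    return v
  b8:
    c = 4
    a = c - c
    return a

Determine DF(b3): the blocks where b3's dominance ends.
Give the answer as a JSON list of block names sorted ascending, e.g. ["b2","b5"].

Answer: ["b2", "b5", "b6"]

Working:
idom tree: b1←b0 b2←b0 b3←b2 b4←b3 b5←b0 b6←b0 b7←b0 b8←b6
Dom∩ at merges:
  b2: preds {b0,b3}: {b0} ∩ {b0,b2,b3} = {b0}; idom=b0
  b5: preds {b1,b4}: {b0,b1} ∩ {b0,b2,b3,b4} = {b0}; idom=b0
  b6: preds {b2,b4,b5}: {b0,b2} ∩ {b0,b2,b3,b4} ∩ {b0,b5} = {b0}; idom=b0
  b7: preds {b5,b6}: {b0,b5} ∩ {b0,b6} = {b0}; idom=b0

DF walk-up:
  join b2 pred b0: · stop@b0
  join b2 pred b3: b3→b2 stop@b0
  join b5 pred b1: b1 stop@b0
  join b5 pred b4: b4→b3→b2 stop@b0
  join b6 pred b2: b2 stop@b0
  join b6 pred b4: b4→b3→b2 stop@b0
  join b6 pred b5: b5 stop@b0
  join b7 pred b5: b5 stop@b0
  join b7 pred b6: b6 stop@b0
  b0 → ∅
  b1 → {b5}
  b2 → {b2,b5,b6}
  b3 → {b2,b5,b6}
  b4 → {b5,b6}
  b5 → {b6,b7}
  b6 → {b7}
  b7 → ∅
  b8 → ∅

DF(b3) = ["b2", "b5", "b6"]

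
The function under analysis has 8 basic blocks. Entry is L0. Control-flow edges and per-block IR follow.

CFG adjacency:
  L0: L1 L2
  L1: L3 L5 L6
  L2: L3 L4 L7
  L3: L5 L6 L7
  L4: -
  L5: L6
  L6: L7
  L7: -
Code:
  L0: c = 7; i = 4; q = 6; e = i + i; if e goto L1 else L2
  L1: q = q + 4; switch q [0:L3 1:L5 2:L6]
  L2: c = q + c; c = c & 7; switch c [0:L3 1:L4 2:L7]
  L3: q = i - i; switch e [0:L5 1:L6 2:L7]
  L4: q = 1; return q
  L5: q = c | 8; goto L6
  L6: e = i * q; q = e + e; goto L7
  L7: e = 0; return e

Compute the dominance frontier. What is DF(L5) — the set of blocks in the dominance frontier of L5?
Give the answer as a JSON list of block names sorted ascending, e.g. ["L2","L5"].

idom tree: L1←L0 L2←L0 L3←L0 L4←L2 L5←L0 L6←L0 L7←L0
Dom at joins:
  L3: preds {L1,L2}: {L0,L1} ∩ {L0,L2} = {L0}; idom=L0
  L5: preds {L1,L3}: {L0,L1} ∩ {L0,L3} = {L0}; idom=L0
  L6: preds {L1,L3,L5}: {L0,L1} ∩ {L0,L3} ∩ {L0,L5} = {L0}; idom=L0
  L7: preds {L2,L3,L6}: {L0,L2} ∩ {L0,L3} ∩ {L0,L6} = {L0}; idom=L0

DF derivation:
  L3←L1: walk L1 to L0
  L3←L2: walk L2 to L0
  L5←L1: walk L1 to L0
  L5←L3: walk L3 to L0
  L6←L1: walk L1 to L0
  L6←L3: walk L3 to L0
  L6←L5: walk L5 to L0
  L7←L2: walk L2 to L0
  L7←L3: walk L3 to L0
  L7←L6: walk L6 to L0
  L0 → ∅
  L1 → {L3,L5,L6}
  L2 → {L3,L7}
  L3 → {L5,L6,L7}
  L4 → ∅
  L5 → {L6}
  L6 → {L7}
  L7 → ∅

DF(L5) = ["L6"]

Answer: ["L6"]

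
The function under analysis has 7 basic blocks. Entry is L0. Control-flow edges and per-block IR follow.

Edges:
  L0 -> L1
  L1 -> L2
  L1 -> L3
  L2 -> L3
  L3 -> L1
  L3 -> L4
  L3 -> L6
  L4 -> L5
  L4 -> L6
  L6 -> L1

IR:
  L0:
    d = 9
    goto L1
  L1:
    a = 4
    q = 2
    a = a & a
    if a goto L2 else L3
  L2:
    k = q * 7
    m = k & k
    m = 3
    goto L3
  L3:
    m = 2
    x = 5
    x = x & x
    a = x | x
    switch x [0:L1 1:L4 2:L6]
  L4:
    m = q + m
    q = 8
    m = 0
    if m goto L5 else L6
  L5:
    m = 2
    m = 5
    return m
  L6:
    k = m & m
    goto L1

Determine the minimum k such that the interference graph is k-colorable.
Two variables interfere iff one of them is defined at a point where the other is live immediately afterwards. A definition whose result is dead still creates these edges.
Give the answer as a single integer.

Answer: 4

Working:
Per-block:
  L0 def {d} use ∅
  L1 def {a,q} use ∅
  L2 def {k,m} use {q}
  L3 def {a,m,x} use ∅
  L4 def {m,q} use {m,q}
  L5 def {m} use ∅
  L6 def {k} use {m}

Liveness:
  L0: in=∅ out=∅
  L1: in=∅ out={q}
  L2: in={q} out={q}
  L3: in={q} out={m,q}
  L4: in={m,q} out={m}
  L5: in=∅ out=∅
  L6: in={m} out=∅

Interfere edges:
  a↔{m,q,x}
  d↔∅
  k↔{q}
  m↔{a,q,x}
  q↔{a,k,m,x}
  x↔{a,m,q}

Registers:
  {a,m,q,x} pairwise interfere (4-clique) ⇒ χ ≥ 4
  4-colouring: R0={d,q}  R1={a,k}  R2={m}  R3={x}
  χ = 4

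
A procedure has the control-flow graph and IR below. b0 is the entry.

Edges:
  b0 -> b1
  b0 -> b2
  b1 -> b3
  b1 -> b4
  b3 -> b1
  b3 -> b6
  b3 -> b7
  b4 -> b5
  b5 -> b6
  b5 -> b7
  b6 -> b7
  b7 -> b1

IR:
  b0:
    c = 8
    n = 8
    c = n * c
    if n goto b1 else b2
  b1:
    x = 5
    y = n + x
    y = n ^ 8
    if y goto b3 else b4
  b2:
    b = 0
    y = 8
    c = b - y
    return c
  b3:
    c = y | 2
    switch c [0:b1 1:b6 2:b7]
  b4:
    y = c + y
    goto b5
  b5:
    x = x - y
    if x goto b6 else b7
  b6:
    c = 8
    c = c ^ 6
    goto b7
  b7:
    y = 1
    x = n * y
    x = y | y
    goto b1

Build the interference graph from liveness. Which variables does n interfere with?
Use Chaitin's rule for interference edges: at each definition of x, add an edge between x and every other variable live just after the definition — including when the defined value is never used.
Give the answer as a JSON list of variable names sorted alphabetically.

Answer: ["c", "x", "y"]

Analysis:
Per-block:
  b0: def={c,n} ue=∅
  b1: def={x,y} ue={n}
  b2: def={b,c,y} ue=∅
  b3: def={c} ue={y}
  b4: def={y} ue={c,y}
  b5: def={x} ue={x,y}
  b6: def={c} ue=∅
  b7: def={x,y} ue={n}

Live sets:
  live b0: ∅→{c,n}
  live b1: {c,n}→{c,n,x,y}
  live b2: ∅→∅
  live b3: {n,y}→{c,n}
  live b4: {c,n,x,y}→{c,n,x,y}
  live b5: {c,n,x,y}→{c,n}
  live b6: {n}→{c,n}
  live b7: {c,n}→{c,n}

Conflict graph:
  b: {y}
  c: {n,x,y}
  n: {c,x,y}
  x: {c,n,y}
  y: {b,c,n,x}

N(n) = ["c", "x", "y"]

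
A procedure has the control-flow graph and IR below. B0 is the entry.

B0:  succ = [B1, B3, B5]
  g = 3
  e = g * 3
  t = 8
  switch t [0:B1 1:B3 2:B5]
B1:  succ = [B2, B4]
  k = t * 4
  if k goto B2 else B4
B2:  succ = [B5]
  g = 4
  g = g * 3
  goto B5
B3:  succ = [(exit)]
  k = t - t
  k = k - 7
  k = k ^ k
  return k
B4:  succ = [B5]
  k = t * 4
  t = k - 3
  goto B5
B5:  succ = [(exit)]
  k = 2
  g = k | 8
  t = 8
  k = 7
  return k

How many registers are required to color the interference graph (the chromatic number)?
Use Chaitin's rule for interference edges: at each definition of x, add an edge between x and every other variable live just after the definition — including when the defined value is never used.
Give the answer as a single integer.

Block summaries:
  B0 def {e,g,t} use ∅
  B1 def {k} use {t}
  B2 def {g} use ∅
  B3 def {k} use {t}
  B4 def {k,t} use {t}
  B5 def {g,k,t} use ∅

Backward fixpoint:
  B0: in=∅ out={t}
  B1: in={t} out={t}
  B2: in=∅ out=∅
  B3: in={t} out=∅
  B4: in={t} out=∅
  B5: in=∅ out=∅

Interfere edges:
  e↔∅
  g↔∅
  k↔{t}
  t↔{k}

Registers:
  {k,t} pairwise interfere (2-clique) ⇒ χ ≥ 2
  2-colouring: r0={e,g,k}  r1={t}
  χ = 2

Answer: 2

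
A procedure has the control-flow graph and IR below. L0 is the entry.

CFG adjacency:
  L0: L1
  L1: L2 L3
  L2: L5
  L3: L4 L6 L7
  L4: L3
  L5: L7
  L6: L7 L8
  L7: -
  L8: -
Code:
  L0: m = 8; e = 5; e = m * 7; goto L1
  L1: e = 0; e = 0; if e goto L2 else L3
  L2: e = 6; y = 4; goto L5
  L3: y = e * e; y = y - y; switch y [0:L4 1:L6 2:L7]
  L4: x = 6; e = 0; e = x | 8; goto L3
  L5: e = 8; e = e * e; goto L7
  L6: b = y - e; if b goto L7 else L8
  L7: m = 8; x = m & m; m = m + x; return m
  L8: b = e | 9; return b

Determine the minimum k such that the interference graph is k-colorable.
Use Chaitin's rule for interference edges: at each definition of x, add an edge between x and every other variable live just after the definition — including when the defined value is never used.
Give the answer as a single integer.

Answer: 3

Derivation:
Per-block:
  L0 def {e,m} use ∅
  L1 def {e} use ∅
  L2 def {e,y} use ∅
  L3 def {y} use {e}
  L4 def {e,x} use ∅
  L5 def {e} use ∅
  L6 def {b} use {e,y}
  L7 def {m,x} use ∅
  L8 def {b} use {e}

Liveness:
  L0 li=∅ lo=∅
  L1 li=∅ lo={e}
  L2 li=∅ lo=∅
  L3 li={e} lo={e,y}
  L4 li=∅ lo={e}
  L5 li=∅ lo=∅
  L6 li={e,y} lo={e}
  L7 li=∅ lo=∅
  L8 li={e} lo=∅

Conflict graph:
  b — {e}
  e — {b,m,x,y}
  m — {e,x}
  x — {e,m}
  y — {e}

Registers:
  {e,m,x} pairwise interfere (3-clique) ⇒ χ ≥ 3
  3-colouring: R0={e}  R1={b,m,y}  R2={x}
  χ = 3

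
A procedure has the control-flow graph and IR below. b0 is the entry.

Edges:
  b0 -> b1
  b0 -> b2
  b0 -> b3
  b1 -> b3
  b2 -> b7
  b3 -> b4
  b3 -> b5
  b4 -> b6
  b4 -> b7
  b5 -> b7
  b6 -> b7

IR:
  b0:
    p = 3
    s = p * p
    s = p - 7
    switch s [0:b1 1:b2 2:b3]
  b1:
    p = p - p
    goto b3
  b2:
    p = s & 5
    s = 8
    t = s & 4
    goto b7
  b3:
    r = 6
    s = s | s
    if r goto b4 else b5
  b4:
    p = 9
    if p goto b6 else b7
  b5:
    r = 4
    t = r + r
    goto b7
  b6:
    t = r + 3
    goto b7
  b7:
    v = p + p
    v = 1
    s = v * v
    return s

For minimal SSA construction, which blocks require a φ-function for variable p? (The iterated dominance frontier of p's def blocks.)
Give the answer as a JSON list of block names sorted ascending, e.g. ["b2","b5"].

idom tree: b1←b0 b2←b0 b3←b0 b4←b3 b5←b3 b6←b4 b7←b0
Join-block Dom:
  b3: preds {b0,b1}: {b0} ∩ {b0,b1} = {b0}; idom=b0
  b7: preds {b2,b4,b5,b6}: {b0,b2} ∩ {b0,b3,b4} ∩ {b0,b3,b5} ∩ {b0,b3,b4,b6} = {b0}; idom=b0

Frontier:
  b3←b0: walk · to b0
  b3←b1: walk b1 to b0
  b7←b2: walk b2 to b0
  b7←b4: walk b4→b3 to b0
  b7←b5: walk b5→b3 to b0
  b7←b6: walk b6→b4→b3 to b0
  b0: DF=∅
  b1: DF={b3}
  b2: DF={b7}
  b3: DF={b7}
  b4: DF={b7}
  b5: DF={b7}
  b6: DF={b7}
  b7: DF=∅

φ for p: defs {b0,b1,b2,b4}
  DF⁺ = {b3,b7}

Answer: ["b3", "b7"]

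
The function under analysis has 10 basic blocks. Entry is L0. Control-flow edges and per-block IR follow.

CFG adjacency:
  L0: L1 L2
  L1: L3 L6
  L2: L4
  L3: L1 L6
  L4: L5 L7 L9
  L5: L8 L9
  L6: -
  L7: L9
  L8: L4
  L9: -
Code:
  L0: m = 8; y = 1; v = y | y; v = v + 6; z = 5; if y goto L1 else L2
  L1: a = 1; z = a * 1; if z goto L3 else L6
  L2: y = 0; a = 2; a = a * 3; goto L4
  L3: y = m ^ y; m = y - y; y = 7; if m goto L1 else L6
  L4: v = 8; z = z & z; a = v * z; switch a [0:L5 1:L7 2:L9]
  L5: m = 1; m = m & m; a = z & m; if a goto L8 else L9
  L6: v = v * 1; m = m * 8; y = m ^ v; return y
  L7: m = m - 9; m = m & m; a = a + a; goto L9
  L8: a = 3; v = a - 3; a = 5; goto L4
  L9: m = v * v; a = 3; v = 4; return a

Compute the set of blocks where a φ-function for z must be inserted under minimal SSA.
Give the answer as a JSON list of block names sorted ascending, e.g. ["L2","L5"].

idom tree: L1←L0 L2←L0 L3←L1 L4←L2 L5←L4 L6←L1 L7←L4 L8←L5 L9←L4
Dom∩ at merges:
  L1: preds {L0,L3}: {L0} ∩ {L0,L1,L3} = {L0}; idom=L0
  L4: preds {L2,L8}: {L0,L2} ∩ {L0,L2,L4,L5,L8} = {L0,L2}; idom=L2
  L6: preds {L1,L3}: {L0,L1} ∩ {L0,L1,L3} = {L0,L1}; idom=L1
  L9: preds {L4,L5,L7}: {L0,L2,L4} ∩ {L0,L2,L4,L5} ∩ {L0,L2,L4,L7} = {L0,L2,L4}; idom=L4

Frontier:
  L1←L0: walk · to L0
  L1←L3: walk L3→L1 to L0
  L4←L2: walk · to L2
  L4←L8: walk L8→L5→L4 to L2
  L6←L1: walk · to L1
  L6←L3: walk L3 to L1
  L9←L4: walk · to L4
  L9←L5: walk L5 to L4
  L9←L7: walk L7 to L4
  L0: DF=∅
  L1: DF={L1}
  L2: DF=∅
  L3: DF={L1,L6}
  L4: DF={L4}
  L5: DF={L4,L9}
  L6: DF=∅
  L7: DF={L9}
  L8: DF={L4}
  L9: DF=∅

φ for z: defs {L0,L1,L4}
  DF⁺ = {L1,L4}

Answer: ["L1", "L4"]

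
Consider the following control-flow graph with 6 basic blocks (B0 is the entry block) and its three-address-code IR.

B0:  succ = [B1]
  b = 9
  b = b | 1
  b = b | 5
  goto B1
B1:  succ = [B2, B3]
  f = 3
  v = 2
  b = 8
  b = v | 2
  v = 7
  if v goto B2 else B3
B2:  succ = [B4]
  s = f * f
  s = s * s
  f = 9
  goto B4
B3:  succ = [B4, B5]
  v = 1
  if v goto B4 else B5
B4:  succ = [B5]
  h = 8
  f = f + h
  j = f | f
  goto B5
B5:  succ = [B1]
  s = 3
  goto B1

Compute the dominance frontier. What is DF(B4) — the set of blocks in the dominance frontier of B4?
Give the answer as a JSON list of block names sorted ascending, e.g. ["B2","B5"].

Answer: ["B5"]

Analysis:
idom tree: B1←B0 B2←B1 B3←B1 B4←B1 B5←B1
Dom at joins:
  B1: preds {B0,B5}: {B0} ∩ {B0,B1,B5} = {B0}; idom=B0
  B4: preds {B2,B3}: {B0,B1,B2} ∩ {B0,B1,B3} = {B0,B1}; idom=B1
  B5: preds {B3,B4}: {B0,B1,B3} ∩ {B0,B1,B4} = {B0,B1}; idom=B1

DF derivation:
  B1←B0: walk · to B0
  B1←B5: walk B5→B1 to B0
  B4←B2: walk B2 to B1
  B4←B3: walk B3 to B1
  B5←B3: walk B3 to B1
  B5←B4: walk B4 to B1
  B0 → ∅
  B1 → {B1}
  B2 → {B4}
  B3 → {B4,B5}
  B4 → {B5}
  B5 → {B1}

DF(B4) = ["B5"]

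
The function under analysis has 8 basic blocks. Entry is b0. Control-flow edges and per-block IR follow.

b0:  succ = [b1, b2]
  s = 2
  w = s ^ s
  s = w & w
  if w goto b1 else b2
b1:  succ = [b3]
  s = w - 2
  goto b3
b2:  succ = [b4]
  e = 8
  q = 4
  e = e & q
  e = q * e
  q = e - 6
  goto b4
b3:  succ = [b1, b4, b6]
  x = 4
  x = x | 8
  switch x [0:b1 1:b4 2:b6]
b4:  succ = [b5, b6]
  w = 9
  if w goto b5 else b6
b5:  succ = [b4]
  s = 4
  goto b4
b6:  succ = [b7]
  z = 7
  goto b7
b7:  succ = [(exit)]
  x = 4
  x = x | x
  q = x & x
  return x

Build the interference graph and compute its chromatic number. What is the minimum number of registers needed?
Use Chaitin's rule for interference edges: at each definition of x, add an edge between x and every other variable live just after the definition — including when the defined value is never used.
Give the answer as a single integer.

Answer: 2

Analysis:
Block summaries:
  b0 def {s,w} use ∅
  b1 def {s} use {w}
  b2 def {e,q} use ∅
  b3 def {x} use ∅
  b4 def {w} use ∅
  b5 def {s} use ∅
  b6 def {z} use ∅
  b7 def {q,x} use ∅

Live sets:
  b0: in=∅ out={w}
  b1: in={w} out={w}
  b2: in=∅ out=∅
  b3: in={w} out={w}
  b4: in=∅ out=∅
  b5: in=∅ out=∅
  b6: in=∅ out=∅
  b7: in=∅ out=∅

Interfere edges:
  e — {q}
  q — {e,x}
  s — {w}
  w — {s,x}
  x — {q,w}
  z — ∅

Colouring:
  clique {e,q} ⇒ need ≥ 2
  2-colouring: R0={q,w,z}  R1={e,s,x}
  χ = 2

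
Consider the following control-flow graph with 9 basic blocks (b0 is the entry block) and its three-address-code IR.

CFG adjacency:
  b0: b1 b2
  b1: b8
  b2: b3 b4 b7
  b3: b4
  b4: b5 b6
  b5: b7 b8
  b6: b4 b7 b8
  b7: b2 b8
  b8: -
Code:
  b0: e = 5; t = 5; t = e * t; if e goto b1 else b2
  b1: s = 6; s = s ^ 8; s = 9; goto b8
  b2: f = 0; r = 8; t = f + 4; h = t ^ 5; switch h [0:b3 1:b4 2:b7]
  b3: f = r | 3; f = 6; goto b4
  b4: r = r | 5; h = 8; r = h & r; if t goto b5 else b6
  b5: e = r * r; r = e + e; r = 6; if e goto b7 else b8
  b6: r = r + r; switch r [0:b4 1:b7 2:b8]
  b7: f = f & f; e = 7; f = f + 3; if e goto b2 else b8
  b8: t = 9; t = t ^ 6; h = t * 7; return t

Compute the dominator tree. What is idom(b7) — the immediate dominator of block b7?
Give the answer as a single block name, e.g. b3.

Answer: b2

Analysis:
idom tree: b1←b0 b2←b0 b3←b2 b4←b2 b5←b4 b6←b4 b7←b2 b8←b0
Dom at joins:
  b2: preds {b0,b7}: {b0} ∩ {b0,b2,b7} = {b0}; idom=b0
  b4: preds {b2,b3,b6}: {b0,b2} ∩ {b0,b2,b3} ∩ {b0,b2,b4,b6} = {b0,b2}; idom=b2
  b7: preds {b2,b5,b6}: {b0,b2} ∩ {b0,b2,b4,b5} ∩ {b0,b2,b4,b6} = {b0,b2}; idom=b2
  b8: preds {b1,b5,b6,b7}: {b0,b1} ∩ {b0,b2,b4,b5} ∩ {b0,b2,b4,b6} ∩ {b0,b2,b7} = {b0}; idom=b0

idom(b7) = b2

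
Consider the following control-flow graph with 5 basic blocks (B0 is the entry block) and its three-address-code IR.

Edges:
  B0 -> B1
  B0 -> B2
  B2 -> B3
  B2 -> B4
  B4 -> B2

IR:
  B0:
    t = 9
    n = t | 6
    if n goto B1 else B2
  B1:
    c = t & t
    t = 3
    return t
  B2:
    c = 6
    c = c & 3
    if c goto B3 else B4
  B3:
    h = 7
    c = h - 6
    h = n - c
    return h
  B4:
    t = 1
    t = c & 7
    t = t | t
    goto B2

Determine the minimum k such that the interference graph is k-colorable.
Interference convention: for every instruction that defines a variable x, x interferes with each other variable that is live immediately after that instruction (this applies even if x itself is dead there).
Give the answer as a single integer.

Answer: 3

Derivation:
Per-block:
  B0: {n,t} / ∅
  B1: {c,t} / {t}
  B2: {c} / ∅
  B3: {c,h} / {n}
  B4: {t} / {c}

Backward fixpoint:
  B0 li=∅ lo={n,t}
  B1 li={t} lo=∅
  B2 li={n} lo={c,n}
  B3 li={n} lo=∅
  B4 li={c,n} lo={n}

Conflict graph:
  c — {n,t}
  h — {n}
  n — {c,h,t}
  t — {c,n}

Chromatic number:
  clique {c,n,t} ⇒ need ≥ 3
  3-colouring: c0={n}  c1={c,h}  c2={t}
  χ = 3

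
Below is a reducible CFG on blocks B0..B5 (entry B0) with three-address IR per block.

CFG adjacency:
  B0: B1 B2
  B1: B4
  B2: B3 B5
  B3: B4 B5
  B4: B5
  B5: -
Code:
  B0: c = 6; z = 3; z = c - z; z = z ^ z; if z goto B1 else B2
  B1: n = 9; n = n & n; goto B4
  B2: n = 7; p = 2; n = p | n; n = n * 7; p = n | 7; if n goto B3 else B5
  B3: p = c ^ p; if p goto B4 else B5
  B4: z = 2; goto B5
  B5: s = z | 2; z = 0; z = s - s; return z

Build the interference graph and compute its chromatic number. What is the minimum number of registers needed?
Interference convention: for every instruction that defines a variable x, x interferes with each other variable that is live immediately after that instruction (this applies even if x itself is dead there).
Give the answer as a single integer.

Answer: 4

Derivation:
Per-block:
  B0: {c,z} / ∅
  B1: {n} / ∅
  B2: {n,p} / ∅
  B3: {p} / {c,p}
  B4: {z} / ∅
  B5: {s,z} / {z}

Live sets:
  B0 li=∅ lo={c,z}
  B1 li=∅ lo=∅
  B2 li={c,z} lo={c,p,z}
  B3 li={c,p,z} lo={z}
  B4 li=∅ lo={z}
  B5 li={z} lo=∅

Conflict graph:
  c↔{n,p,z}
  n↔{c,p,z}
  p↔{c,n,z}
  s↔{z}
  z↔{c,n,p,s}

Chromatic number:
  lower bound: {c,n,p,z} mutually conflict ⇒ χ ≥ 4
  assign c→r1 n→r2 p→r3 s→r1 z→r0 — no edge inside a register ⇒ χ ≤ 4
  χ = 4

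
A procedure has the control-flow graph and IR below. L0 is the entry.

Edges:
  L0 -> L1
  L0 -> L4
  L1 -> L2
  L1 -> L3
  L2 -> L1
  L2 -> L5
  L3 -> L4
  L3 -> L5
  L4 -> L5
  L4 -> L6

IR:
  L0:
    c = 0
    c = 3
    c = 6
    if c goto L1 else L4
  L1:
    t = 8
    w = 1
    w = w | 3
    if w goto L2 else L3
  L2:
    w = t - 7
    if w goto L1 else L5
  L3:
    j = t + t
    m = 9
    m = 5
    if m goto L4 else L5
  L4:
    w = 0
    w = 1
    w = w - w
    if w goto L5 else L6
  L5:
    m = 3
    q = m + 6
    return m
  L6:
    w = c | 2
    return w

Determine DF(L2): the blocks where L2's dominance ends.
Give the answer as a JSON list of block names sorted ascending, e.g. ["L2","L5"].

idom tree: L1←L0 L2←L1 L3←L1 L4←L0 L5←L0 L6←L4
Dom∩ at merges:
  L1: preds {L0,L2}: {L0} ∩ {L0,L1,L2} = {L0}; idom=L0
  L4: preds {L0,L3}: {L0} ∩ {L0,L1,L3} = {L0}; idom=L0
  L5: preds {L2,L3,L4}: {L0,L1,L2} ∩ {L0,L1,L3} ∩ {L0,L4} = {L0}; idom=L0

Frontier:
  L1←L0: walk · to L0
  L1←L2: walk L2→L1 to L0
  L4←L0: walk · to L0
  L4←L3: walk L3→L1 to L0
  L5←L2: walk L2→L1 to L0
  L5←L3: walk L3→L1 to L0
  L5←L4: walk L4 to L0
  L0: DF=∅
  L1: DF={L1,L4,L5}
  L2: DF={L1,L5}
  L3: DF={L4,L5}
  L4: DF={L5}
  L5: DF=∅
  L6: DF=∅

DF(L2) = ["L1", "L5"]

Answer: ["L1", "L5"]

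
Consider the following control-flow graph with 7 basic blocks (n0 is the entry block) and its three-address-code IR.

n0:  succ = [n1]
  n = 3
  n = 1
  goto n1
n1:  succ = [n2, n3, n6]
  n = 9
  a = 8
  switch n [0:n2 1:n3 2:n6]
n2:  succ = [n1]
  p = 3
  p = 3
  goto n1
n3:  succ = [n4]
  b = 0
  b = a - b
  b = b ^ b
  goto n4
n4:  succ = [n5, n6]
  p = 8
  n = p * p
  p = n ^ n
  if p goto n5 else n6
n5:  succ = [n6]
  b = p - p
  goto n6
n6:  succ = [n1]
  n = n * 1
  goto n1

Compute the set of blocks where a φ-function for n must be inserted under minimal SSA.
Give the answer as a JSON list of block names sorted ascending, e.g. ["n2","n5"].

idom tree: n1←n0 n2←n1 n3←n1 n4←n3 n5←n4 n6←n1
Dom at joins:
  n1: preds {n0,n2,n6}: {n0} ∩ {n0,n1,n2} ∩ {n0,n1,n6} = {n0}; idom=n0
  n6: preds {n1,n4,n5}: {n0,n1} ∩ {n0,n1,n3,n4} ∩ {n0,n1,n3,n4,n5} = {n0,n1}; idom=n1

Frontier:
  n1←n0: walk · to n0
  n1←n2: walk n2→n1 to n0
  n1←n6: walk n6→n1 to n0
  n6←n1: walk · to n1
  n6←n4: walk n4→n3 to n1
  n6←n5: walk n5→n4→n3 to n1
  n0: DF=∅
  n1: DF={n1}
  n2: DF={n1}
  n3: DF={n6}
  n4: DF={n6}
  n5: DF={n6}
  n6: DF={n1}

φ for n: defs {n0,n1,n4,n6}
  DF⁺ = {n1,n6}

Answer: ["n1", "n6"]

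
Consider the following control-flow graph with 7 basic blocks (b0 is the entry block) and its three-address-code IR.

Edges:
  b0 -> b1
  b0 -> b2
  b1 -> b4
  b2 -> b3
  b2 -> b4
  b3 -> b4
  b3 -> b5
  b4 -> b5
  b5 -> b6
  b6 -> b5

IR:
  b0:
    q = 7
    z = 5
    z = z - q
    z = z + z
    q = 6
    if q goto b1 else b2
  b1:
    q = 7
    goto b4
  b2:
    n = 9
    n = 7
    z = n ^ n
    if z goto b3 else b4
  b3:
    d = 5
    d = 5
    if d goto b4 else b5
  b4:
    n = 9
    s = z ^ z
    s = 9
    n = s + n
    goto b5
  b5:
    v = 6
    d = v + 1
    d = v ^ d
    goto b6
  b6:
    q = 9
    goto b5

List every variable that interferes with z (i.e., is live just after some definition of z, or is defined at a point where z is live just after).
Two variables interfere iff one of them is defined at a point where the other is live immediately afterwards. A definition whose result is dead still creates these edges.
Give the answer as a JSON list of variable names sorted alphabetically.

Block summaries:
  b0 def {q,z} use ∅
  b1 def {q} use ∅
  b2 def {n,z} use ∅
  b3 def {d} use ∅
  b4 def {n,s} use {z}
  b5 def {d,v} use ∅
  b6 def {q} use ∅

Liveness:
  live b0: ∅→{z}
  live b1: {z}→{z}
  live b2: ∅→{z}
  live b3: {z}→{z}
  live b4: {z}→∅
  live b5: ∅→∅
  live b6: ∅→∅

Interfere edges:
  d↔{v,z}
  n↔{s,z}
  q↔{z}
  s↔{n}
  v↔{d}
  z↔{d,n,q}

N(z) = ["d", "n", "q"]

Answer: ["d", "n", "q"]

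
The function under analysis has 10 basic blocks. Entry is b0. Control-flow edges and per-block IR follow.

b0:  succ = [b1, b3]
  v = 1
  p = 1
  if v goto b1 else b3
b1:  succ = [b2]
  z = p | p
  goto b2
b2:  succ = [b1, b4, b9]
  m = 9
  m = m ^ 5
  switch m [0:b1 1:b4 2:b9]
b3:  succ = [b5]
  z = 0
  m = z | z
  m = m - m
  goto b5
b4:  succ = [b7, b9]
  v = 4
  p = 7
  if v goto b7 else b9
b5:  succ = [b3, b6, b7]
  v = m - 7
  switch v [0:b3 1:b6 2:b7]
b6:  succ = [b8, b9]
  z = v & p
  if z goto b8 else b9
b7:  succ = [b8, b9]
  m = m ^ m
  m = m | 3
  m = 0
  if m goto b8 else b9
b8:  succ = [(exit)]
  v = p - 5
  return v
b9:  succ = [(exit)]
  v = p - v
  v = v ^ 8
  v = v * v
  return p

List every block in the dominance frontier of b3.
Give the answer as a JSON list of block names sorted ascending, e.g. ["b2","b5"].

idom tree: b1←b0 b2←b1 b3←b0 b4←b2 b5←b3 b6←b5 b7←b0 b8←b0 b9←b0
Dom at joins:
  b1: preds {b0,b2}: {b0} ∩ {b0,b1,b2} = {b0}; idom=b0
  b3: preds {b0,b5}: {b0} ∩ {b0,b3,b5} = {b0}; idom=b0
  b7: preds {b4,b5}: {b0,b1,b2,b4} ∩ {b0,b3,b5} = {b0}; idom=b0
  b8: preds {b6,b7}: {b0,b3,b5,b6} ∩ {b0,b7} = {b0}; idom=b0
  b9: preds {b2,b4,b6,b7}: {b0,b1,b2} ∩ {b0,b1,b2,b4} ∩ {b0,b3,b5,b6} ∩ {b0,b7} = {b0}; idom=b0

DF walk-up:
  join b1 pred b0: · stop@b0
  join b1 pred b2: b2→b1 stop@b0
  join b3 pred b0: · stop@b0
  join b3 pred b5: b5→b3 stop@b0
  join b7 pred b4: b4→b2→b1 stop@b0
  join b7 pred b5: b5→b3 stop@b0
  join b8 pred b6: b6→b5→b3 stop@b0
  join b8 pred b7: b7 stop@b0
  join b9 pred b2: b2→b1 stop@b0
  join b9 pred b4: b4→b2→b1 stop@b0
  join b9 pred b6: b6→b5→b3 stop@b0
  join b9 pred b7: b7 stop@b0
  DF(b0)=∅
  DF(b1)={b1,b7,b9}
  DF(b2)={b1,b7,b9}
  DF(b3)={b3,b7,b8,b9}
  DF(b4)={b7,b9}
  DF(b5)={b3,b7,b8,b9}
  DF(b6)={b8,b9}
  DF(b7)={b8,b9}
  DF(b8)=∅
  DF(b9)=∅

DF(b3) = ["b3", "b7", "b8", "b9"]

Answer: ["b3", "b7", "b8", "b9"]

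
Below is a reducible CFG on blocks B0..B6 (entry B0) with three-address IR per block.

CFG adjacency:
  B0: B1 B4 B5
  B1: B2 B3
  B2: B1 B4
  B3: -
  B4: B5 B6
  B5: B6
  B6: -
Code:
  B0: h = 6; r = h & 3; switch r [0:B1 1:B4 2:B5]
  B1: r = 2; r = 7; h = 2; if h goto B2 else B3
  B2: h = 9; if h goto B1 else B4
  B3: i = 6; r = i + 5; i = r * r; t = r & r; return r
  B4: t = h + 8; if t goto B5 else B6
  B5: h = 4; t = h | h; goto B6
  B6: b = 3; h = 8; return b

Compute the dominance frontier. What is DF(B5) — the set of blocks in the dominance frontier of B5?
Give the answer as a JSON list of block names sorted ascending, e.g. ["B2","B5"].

idom tree: B1←B0 B2←B1 B3←B1 B4←B0 B5←B0 B6←B0
Join-block Dom:
  B1: preds {B0,B2}: {B0} ∩ {B0,B1,B2} = {B0}; idom=B0
  B4: preds {B0,B2}: {B0} ∩ {B0,B1,B2} = {B0}; idom=B0
  B5: preds {B0,B4}: {B0} ∩ {B0,B4} = {B0}; idom=B0
  B6: preds {B4,B5}: {B0,B4} ∩ {B0,B5} = {B0}; idom=B0

DF derivation:
  join B1 pred B0: · stop@B0
  join B1 pred B2: B2→B1 stop@B0
  join B4 pred B0: · stop@B0
  join B4 pred B2: B2→B1 stop@B0
  join B5 pred B0: · stop@B0
  join B5 pred B4: B4 stop@B0
  join B6 pred B4: B4 stop@B0
  join B6 pred B5: B5 stop@B0
  DF(B0)=∅
  DF(B1)={B1,B4}
  DF(B2)={B1,B4}
  DF(B3)=∅
  DF(B4)={B5,B6}
  DF(B5)={B6}
  DF(B6)=∅

DF(B5) = ["B6"]

Answer: ["B6"]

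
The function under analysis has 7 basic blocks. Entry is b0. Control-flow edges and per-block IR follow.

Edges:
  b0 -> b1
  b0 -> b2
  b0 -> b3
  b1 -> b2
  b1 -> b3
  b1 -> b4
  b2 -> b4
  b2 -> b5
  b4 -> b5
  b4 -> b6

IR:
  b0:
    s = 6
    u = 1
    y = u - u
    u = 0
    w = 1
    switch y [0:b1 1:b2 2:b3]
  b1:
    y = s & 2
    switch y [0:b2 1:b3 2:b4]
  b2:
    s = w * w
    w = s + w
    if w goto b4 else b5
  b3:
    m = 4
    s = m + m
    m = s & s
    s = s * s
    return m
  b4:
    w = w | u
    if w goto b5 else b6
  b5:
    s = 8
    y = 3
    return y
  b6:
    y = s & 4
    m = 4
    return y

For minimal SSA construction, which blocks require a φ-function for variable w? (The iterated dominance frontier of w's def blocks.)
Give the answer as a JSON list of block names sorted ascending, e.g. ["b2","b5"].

Answer: ["b4", "b5"]

Working:
idom tree: b1←b0 b2←b0 b3←b0 b4←b0 b5←b0 b6←b4
Dom at joins:
  b2: preds {b0,b1}: {b0} ∩ {b0,b1} = {b0}; idom=b0
  b3: preds {b0,b1}: {b0} ∩ {b0,b1} = {b0}; idom=b0
  b4: preds {b1,b2}: {b0,b1} ∩ {b0,b2} = {b0}; idom=b0
  b5: preds {b2,b4}: {b0,b2} ∩ {b0,b4} = {b0}; idom=b0

Frontier:
  join b2 pred b0: · stop@b0
  join b2 pred b1: b1 stop@b0
  join b3 pred b0: · stop@b0
  join b3 pred b1: b1 stop@b0
  join b4 pred b1: b1 stop@b0
  join b4 pred b2: b2 stop@b0
  join b5 pred b2: b2 stop@b0
  join b5 pred b4: b4 stop@b0
  DF(b0)=∅
  DF(b1)={b2,b3,b4}
  DF(b2)={b4,b5}
  DF(b3)=∅
  DF(b4)={b5}
  DF(b5)=∅
  DF(b6)=∅

φ for w: defs {b0,b2,b4}
  DF⁺ = {b4,b5}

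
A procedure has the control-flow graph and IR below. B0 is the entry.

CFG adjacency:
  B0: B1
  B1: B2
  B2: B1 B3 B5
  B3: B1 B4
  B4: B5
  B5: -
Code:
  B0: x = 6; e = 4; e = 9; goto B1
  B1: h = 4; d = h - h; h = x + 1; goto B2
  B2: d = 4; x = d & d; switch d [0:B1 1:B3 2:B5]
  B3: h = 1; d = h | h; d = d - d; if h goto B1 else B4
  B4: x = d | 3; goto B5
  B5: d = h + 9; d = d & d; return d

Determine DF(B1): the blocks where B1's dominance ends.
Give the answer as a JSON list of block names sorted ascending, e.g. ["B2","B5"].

idom tree: B1←B0 B2←B1 B3←B2 B4←B3 B5←B2
Join-block Dom:
  B1: preds {B0,B2,B3}: {B0} ∩ {B0,B1,B2} ∩ {B0,B1,B2,B3} = {B0}; idom=B0
  B5: preds {B2,B4}: {B0,B1,B2} ∩ {B0,B1,B2,B3,B4} = {B0,B1,B2}; idom=B2

DF derivation:
  B1←B0: walk · to B0
  B1←B2: walk B2→B1 to B0
  B1←B3: walk B3→B2→B1 to B0
  B5←B2: walk · to B2
  B5←B4: walk B4→B3 to B2
  B0 → ∅
  B1 → {B1}
  B2 → {B1}
  B3 → {B1,B5}
  B4 → {B5}
  B5 → ∅

DF(B1) = ["B1"]

Answer: ["B1"]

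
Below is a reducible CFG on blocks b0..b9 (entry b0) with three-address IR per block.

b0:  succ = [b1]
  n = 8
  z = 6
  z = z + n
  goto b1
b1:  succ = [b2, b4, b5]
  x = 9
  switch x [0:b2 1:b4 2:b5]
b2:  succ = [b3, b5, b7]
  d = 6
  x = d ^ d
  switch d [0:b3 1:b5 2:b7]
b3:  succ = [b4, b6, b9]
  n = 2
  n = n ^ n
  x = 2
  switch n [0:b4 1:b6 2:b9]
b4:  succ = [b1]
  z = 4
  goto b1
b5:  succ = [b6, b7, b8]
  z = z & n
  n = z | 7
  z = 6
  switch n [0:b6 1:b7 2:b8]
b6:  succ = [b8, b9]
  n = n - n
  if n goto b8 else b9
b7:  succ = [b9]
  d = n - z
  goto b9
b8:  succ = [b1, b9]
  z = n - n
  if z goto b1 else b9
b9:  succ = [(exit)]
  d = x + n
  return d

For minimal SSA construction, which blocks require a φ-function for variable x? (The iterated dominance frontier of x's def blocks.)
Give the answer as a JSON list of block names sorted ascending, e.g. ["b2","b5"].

Answer: ["b1", "b4", "b5", "b6", "b7", "b8", "b9"]

Working:
idom tree: b1←b0 b2←b1 b3←b2 b4←b1 b5←b1 b6←b1 b7←b1 b8←b1 b9←b1
Dom at joins:
  b1: preds {b0,b4,b8}: {b0} ∩ {b0,b1,b4} ∩ {b0,b1,b8} = {b0}; idom=b0
  b4: preds {b1,b3}: {b0,b1} ∩ {b0,b1,b2,b3} = {b0,b1}; idom=b1
  b5: preds {b1,b2}: {b0,b1} ∩ {b0,b1,b2} = {b0,b1}; idom=b1
  b6: preds {b3,b5}: {b0,b1,b2,b3} ∩ {b0,b1,b5} = {b0,b1}; idom=b1
  b7: preds {b2,b5}: {b0,b1,b2} ∩ {b0,b1,b5} = {b0,b1}; idom=b1
  b8: preds {b5,b6}: {b0,b1,b5} ∩ {b0,b1,b6} = {b0,b1}; idom=b1
  b9: preds {b3,b6,b7,b8}: {b0,b1,b2,b3} ∩ {b0,b1,b6} ∩ {b0,b1,b7} ∩ {b0,b1,b8} = {b0,b1}; idom=b1

DF derivation:
  join b1 pred b0: · stop@b0
  join b1 pred b4: b4→b1 stop@b0
  join b1 pred b8: b8→b1 stop@b0
  join b4 pred b1: · stop@b1
  join b4 pred b3: b3→b2 stop@b1
  join b5 pred b1: · stop@b1
  join b5 pred b2: b2 stop@b1
  join b6 pred b3: b3→b2 stop@b1
  join b6 pred b5: b5 stop@b1
  join b7 pred b2: b2 stop@b1
  join b7 pred b5: b5 stop@b1
  join b8 pred b5: b5 stop@b1
  join b8 pred b6: b6 stop@b1
  join b9 pred b3: b3→b2 stop@b1
  join b9 pred b6: b6 stop@b1
  join b9 pred b7: b7 stop@b1
  join b9 pred b8: b8 stop@b1
  b0 → ∅
  b1 → {b1}
  b2 → {b4,b5,b6,b7,b9}
  b3 → {b4,b6,b9}
  b4 → {b1}
  b5 → {b6,b7,b8}
  b6 → {b8,b9}
  b7 → {b9}
  b8 → {b1,b9}
  b9 → ∅

φ for x: defs {b1,b2,b3}
  DF⁺ = {b1,b4,b5,b6,b7,b8,b9}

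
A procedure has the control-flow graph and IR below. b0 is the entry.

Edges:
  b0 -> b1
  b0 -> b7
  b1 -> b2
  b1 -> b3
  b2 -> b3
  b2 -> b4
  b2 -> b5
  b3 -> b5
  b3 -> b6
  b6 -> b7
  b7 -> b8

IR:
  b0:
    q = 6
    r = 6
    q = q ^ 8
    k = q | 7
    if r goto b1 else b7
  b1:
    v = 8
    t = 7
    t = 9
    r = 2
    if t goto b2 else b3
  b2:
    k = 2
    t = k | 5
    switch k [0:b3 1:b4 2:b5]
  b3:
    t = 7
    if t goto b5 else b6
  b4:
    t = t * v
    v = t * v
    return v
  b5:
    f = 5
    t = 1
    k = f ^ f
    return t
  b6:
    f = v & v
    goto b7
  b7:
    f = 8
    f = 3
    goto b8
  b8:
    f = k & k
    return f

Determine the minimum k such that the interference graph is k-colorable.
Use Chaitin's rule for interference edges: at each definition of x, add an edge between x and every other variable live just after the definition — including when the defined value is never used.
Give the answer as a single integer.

Block summaries:
  b0 def {k,q,r} use ∅
  b1 def {r,t,v} use ∅
  b2 def {k,t} use ∅
  b3 def {t} use ∅
  b4 def {t,v} use {t,v}
  b5 def {f,k,t} use ∅
  b6 def {f} use {v}
  b7 def {f} use ∅
  b8 def {f} use {k}

Live sets:
  b0 li=∅ lo={k}
  b1 li={k} lo={k,v}
  b2 li={v} lo={k,t,v}
  b3 li={k,v} lo={k,v}
  b4 li={t,v} lo=∅
  b5 li=∅ lo=∅
  b6 li={k,v} lo={k}
  b7 li={k} lo={k}
  b8 li={k} lo=∅

Interfere edges:
  f↔{k,t}
  k↔{f,r,t,v}
  q↔{r}
  r↔{k,q,t,v}
  t↔{f,k,r,v}
  v↔{k,r,t}

Chromatic number:
  {k,r,t,v} pairwise interfere (4-clique) ⇒ χ ≥ 4
  4-colouring: r0={k,q}  r1={f,r}  r2={t}  r3={v}
  χ = 4

Answer: 4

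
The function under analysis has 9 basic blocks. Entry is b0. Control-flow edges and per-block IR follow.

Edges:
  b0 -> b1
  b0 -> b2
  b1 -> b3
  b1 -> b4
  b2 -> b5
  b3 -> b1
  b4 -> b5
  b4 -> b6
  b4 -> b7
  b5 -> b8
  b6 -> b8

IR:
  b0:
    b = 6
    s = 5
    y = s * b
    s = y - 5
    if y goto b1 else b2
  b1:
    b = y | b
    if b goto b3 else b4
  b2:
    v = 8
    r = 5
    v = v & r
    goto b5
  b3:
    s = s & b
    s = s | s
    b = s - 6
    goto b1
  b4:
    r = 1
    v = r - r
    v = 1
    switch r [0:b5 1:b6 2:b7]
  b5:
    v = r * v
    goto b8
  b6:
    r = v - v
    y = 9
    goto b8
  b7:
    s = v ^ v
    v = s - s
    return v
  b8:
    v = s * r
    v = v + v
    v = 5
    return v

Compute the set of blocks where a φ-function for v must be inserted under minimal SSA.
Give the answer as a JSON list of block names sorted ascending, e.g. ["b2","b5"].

idom tree: b1←b0 b2←b0 b3←b1 b4←b1 b5←b0 b6←b4 b7←b4 b8←b0
Dom at joins:
  b1: preds {b0,b3}: {b0} ∩ {b0,b1,b3} = {b0}; idom=b0
  b5: preds {b2,b4}: {b0,b2} ∩ {b0,b1,b4} = {b0}; idom=b0
  b8: preds {b5,b6}: {b0,b5} ∩ {b0,b1,b4,b6} = {b0}; idom=b0

DF walk-up:
  b1←b0: walk · to b0
  b1←b3: walk b3→b1 to b0
  b5←b2: walk b2 to b0
  b5←b4: walk b4→b1 to b0
  b8←b5: walk b5 to b0
  b8←b6: walk b6→b4→b1 to b0
  DF(b0)=∅
  DF(b1)={b1,b5,b8}
  DF(b2)={b5}
  DF(b3)={b1}
  DF(b4)={b5,b8}
  DF(b5)={b8}
  DF(b6)={b8}
  DF(b7)=∅
  DF(b8)=∅

φ for v: defs {b2,b4,b5,b7,b8}
  DF⁺ = {b5,b8}

Answer: ["b5", "b8"]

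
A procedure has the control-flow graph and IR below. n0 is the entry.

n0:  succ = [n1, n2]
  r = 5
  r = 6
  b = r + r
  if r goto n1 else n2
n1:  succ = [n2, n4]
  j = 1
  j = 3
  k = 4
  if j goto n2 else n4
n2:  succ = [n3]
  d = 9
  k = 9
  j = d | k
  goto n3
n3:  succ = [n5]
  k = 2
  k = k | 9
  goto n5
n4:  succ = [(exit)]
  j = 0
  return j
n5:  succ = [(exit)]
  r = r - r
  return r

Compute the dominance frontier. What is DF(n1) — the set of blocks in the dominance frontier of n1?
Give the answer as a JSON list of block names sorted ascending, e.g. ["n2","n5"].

idom tree: n1←n0 n2←n0 n3←n2 n4←n1 n5←n3
Join-block Dom:
  n2: preds {n0,n1}: {n0} ∩ {n0,n1} = {n0}; idom=n0

Frontier:
  join n2 pred n0: · stop@n0
  join n2 pred n1: n1 stop@n0
  n0 → ∅
  n1 → {n2}
  n2 → ∅
  n3 → ∅
  n4 → ∅
  n5 → ∅

DF(n1) = ["n2"]

Answer: ["n2"]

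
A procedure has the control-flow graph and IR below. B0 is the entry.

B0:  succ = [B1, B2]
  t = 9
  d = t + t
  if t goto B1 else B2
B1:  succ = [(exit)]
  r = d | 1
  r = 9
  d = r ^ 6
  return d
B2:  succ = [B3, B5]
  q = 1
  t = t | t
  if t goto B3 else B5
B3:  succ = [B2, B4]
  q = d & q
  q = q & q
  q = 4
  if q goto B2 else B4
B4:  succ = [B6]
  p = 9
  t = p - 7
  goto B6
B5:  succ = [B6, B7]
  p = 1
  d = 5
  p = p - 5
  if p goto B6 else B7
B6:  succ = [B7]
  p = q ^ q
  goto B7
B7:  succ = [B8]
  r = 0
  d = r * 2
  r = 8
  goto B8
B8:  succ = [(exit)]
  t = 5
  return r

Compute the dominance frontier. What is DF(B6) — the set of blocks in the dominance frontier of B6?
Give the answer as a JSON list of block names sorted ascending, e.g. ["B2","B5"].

Answer: ["B7"]

Working:
idom tree: B1←B0 B2←B0 B3←B2 B4←B3 B5←B2 B6←B2 B7←B2 B8←B7
Join-block Dom:
  B2: preds {B0,B3}: {B0} ∩ {B0,B2,B3} = {B0}; idom=B0
  B6: preds {B4,B5}: {B0,B2,B3,B4} ∩ {B0,B2,B5} = {B0,B2}; idom=B2
  B7: preds {B5,B6}: {B0,B2,B5} ∩ {B0,B2,B6} = {B0,B2}; idom=B2

DF walk-up:
  join B2 pred B0: · stop@B0
  join B2 pred B3: B3→B2 stop@B0
  join B6 pred B4: B4→B3 stop@B2
  join B6 pred B5: B5 stop@B2
  join B7 pred B5: B5 stop@B2
  join B7 pred B6: B6 stop@B2
  B0 → ∅
  B1 → ∅
  B2 → {B2}
  B3 → {B2,B6}
  B4 → {B6}
  B5 → {B6,B7}
  B6 → {B7}
  B7 → ∅
  B8 → ∅

DF(B6) = ["B7"]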